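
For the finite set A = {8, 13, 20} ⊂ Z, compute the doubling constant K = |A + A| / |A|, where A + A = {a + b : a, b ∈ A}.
K = |A + A| / |A| = 6/3 = 2

Enumerate A + A = {a + b : a, b ∈ A}. With |A| = 3, there are |A|^2 = 9 ordered sum pairs; collecting distinct values, A + A = {16, 21, 26, 28, 33, 40}, so |A + A| = 6. Thus K = 6/3 = 2. For comparison, the minimum possible |A + A| over all 3-element sets is 2·3 − 1 = 5 (so min K = 5/3), attained only by arithmetic progressions.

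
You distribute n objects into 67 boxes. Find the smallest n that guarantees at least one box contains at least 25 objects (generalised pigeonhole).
n = (25 − 1)·67 + 1 = 1609

By the generalised pigeonhole principle, to guarantee some box contains ≥ r objects we need more than (r − 1) · k objects total. Threshold: n = (r − 1) · k + 1. With r = 25 and k = 67: n = 24 · 67 + 1 = 1608 + 1 = 1609. For n = 1608 = 24 · 67, we can put exactly 24 objects in every box, avoiding 25 in any single one — so 1609 is tight.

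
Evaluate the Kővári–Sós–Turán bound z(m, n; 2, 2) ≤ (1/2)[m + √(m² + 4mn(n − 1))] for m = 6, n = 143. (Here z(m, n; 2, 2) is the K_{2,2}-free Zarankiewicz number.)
z(6, 143; 2, 2) ≤ (1/2)[6 + √(6² + 4·6·143·142)] = (1/2)[6 + √487380] = 352.063

Kővári–Sós–Turán: let r_1, ..., r_6 be the row sums and z = Σ r_i the total number of 1s. Each pair of columns can share at most one row with both entries 1 (else a 2×2 all-ones block appears), so Σ_i C(r_i, 2) ≤ C(143, 2) = 10153. By convexity Σ_i C(r_i, 2) ≥ 6·C(z/6, 2) = z(z − 6)/(2·6), giving z² − 6z − 6·143·142 ≤ 0 and hence z ≤ (1/2)[6 + √(36 + 4·121836)] = (1/2)[6 + √487380] ≈ (1/2)(6 + 698.1261) = 352.063.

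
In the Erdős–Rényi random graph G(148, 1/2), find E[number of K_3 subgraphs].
E[# K_3] = C(148, 3) · (1/2)^C(3, 2) = 529396 / 2^3 = 132349/2 = 66174.5

For each 3-subset S of vertices (there are C(148, 3) = 529396 such S), let X_S = 1 if S induces a K_3 (all C(3, 2) = 3 edges present). Then P(X_S = 1) = (1/2)^3 = 1/8. By linearity of expectation, E[# K_3] = C(148, 3) · (1/2)^3 = 529396 / 8 = 132349/2 = 66174.5.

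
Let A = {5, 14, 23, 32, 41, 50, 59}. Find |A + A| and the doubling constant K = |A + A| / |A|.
K = |A + A| / |A| = 13/7

Enumerate A + A = {a + b : a, b ∈ A}. With |A| = 7, there are |A|^2 = 49 ordered sum pairs; collecting distinct values, A + A = {10, 19, 28, 37, 46, 55, 64, 73, 82, 91, 100, 109, 118}, so |A + A| = 13. Thus K = 13/7. Here |A + A| = 2|A| − 1 = 13, the minimum possible — so K = 13/7 is minimal, which holds iff A is an arithmetic progression.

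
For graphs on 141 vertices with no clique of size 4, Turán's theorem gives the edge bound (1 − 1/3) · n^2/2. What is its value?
Turán density bound = (2/3) · 141^2/2 = 6627

Turán's theorem: ex(n, K_{r+1}) is achieved by the complete r-partite Turán graph T(n, r) with parts as balanced as possible, and is at most (1 − 1/r) · n^2/2. For r = 3, n = 141: the density bound is (2/3) · 19881/2 = 6627. Since 3 ∣ 141, the Turán graph T(141, 3) has parts of equal size 47, and its edge count e(T(141, 3)) = 6627 attains the density bound exactly.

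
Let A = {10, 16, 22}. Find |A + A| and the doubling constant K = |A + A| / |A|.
K = |A + A| / |A| = 5/3

Enumerate A + A = {a + b : a, b ∈ A}. With |A| = 3, there are |A|^2 = 9 ordered sum pairs; collecting distinct values, A + A = {20, 26, 32, 38, 44}, so |A + A| = 5. Thus K = 5/3. Here |A + A| = 2|A| − 1 = 5, the minimum possible — so K = 5/3 is minimal, which holds iff A is an arithmetic progression.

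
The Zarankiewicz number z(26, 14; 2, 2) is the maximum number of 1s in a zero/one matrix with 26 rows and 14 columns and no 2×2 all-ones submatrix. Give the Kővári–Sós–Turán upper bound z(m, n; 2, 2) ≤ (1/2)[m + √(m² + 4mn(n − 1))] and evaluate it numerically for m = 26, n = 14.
z(26, 14; 2, 2) ≤ (1/2)[26 + √(26² + 4·26·14·13)] = (1/2)[26 + √19604] = 83.0071

Kővári–Sós–Turán: let r_1, ..., r_26 be the row sums and z = Σ r_i the total number of 1s. Each pair of columns can share at most one row with both entries 1 (else a 2×2 all-ones block appears), so Σ_i C(r_i, 2) ≤ C(14, 2) = 91. By convexity Σ_i C(r_i, 2) ≥ 26·C(z/26, 2) = z(z − 26)/(2·26), giving z² − 26z − 26·14·13 ≤ 0 and hence z ≤ (1/2)[26 + √(676 + 4·4732)] = (1/2)[26 + √19604] ≈ (1/2)(26 + 140.0143) = 83.0071.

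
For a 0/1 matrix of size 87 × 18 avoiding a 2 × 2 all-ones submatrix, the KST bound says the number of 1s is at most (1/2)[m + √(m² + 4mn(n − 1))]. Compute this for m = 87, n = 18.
z(87, 18; 2, 2) ≤ (1/2)[87 + √(87² + 4·87·18·17)] = (1/2)[87 + √114057] = 212.3616

Kővári–Sós–Turán: let r_1, ..., r_87 be the row sums and z = Σ r_i the total number of 1s. Each pair of columns can share at most one row with both entries 1 (else a 2×2 all-ones block appears), so Σ_i C(r_i, 2) ≤ C(18, 2) = 153. By convexity Σ_i C(r_i, 2) ≥ 87·C(z/87, 2) = z(z − 87)/(2·87), giving z² − 87z − 87·18·17 ≤ 0 and hence z ≤ (1/2)[87 + √(7569 + 4·26622)] = (1/2)[87 + √114057] ≈ (1/2)(87 + 337.7233) = 212.3616.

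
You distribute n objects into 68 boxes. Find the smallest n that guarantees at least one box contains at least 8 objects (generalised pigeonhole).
n = (8 − 1)·68 + 1 = 477

By the generalised pigeonhole principle, to guarantee some box contains ≥ r objects we need more than (r − 1) · k objects total. Threshold: n = (r − 1) · k + 1. With r = 8 and k = 68: n = 7 · 68 + 1 = 476 + 1 = 477. For n = 476 = 7 · 68, we can put exactly 7 objects in every box, avoiding 8 in any single one — so 477 is tight.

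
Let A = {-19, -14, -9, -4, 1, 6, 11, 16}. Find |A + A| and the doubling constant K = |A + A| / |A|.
K = |A + A| / |A| = 15/8

Enumerate A + A = {a + b : a, b ∈ A}. With |A| = 8, there are |A|^2 = 64 ordered sum pairs; collecting distinct values, A + A = {-38, -33, -28, -23, -18, -13, -8, -3, 2, 7, 12, 17, 22, 27, 32}, so |A + A| = 15. Thus K = 15/8. Here |A + A| = 2|A| − 1 = 15, the minimum possible — so K = 15/8 is minimal, which holds iff A is an arithmetic progression.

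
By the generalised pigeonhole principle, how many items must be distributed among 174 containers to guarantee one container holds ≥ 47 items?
n = (47 − 1)·174 + 1 = 8005

By the generalised pigeonhole principle, to guarantee some box contains ≥ r objects we need more than (r − 1) · k objects total. Threshold: n = (r − 1) · k + 1. With r = 47 and k = 174: n = 46 · 174 + 1 = 8004 + 1 = 8005. For n = 8004 = 46 · 174, we can put exactly 46 objects in every box, avoiding 47 in any single one — so 8005 is tight.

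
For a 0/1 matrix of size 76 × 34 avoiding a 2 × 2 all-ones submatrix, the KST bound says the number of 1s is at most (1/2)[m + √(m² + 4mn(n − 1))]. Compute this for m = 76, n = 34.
z(76, 34; 2, 2) ≤ (1/2)[76 + √(76² + 4·76·34·33)] = (1/2)[76 + √346864] = 332.4758

Kővári–Sós–Turán: let r_1, ..., r_76 be the row sums and z = Σ r_i the total number of 1s. Each pair of columns can share at most one row with both entries 1 (else a 2×2 all-ones block appears), so Σ_i C(r_i, 2) ≤ C(34, 2) = 561. By convexity Σ_i C(r_i, 2) ≥ 76·C(z/76, 2) = z(z − 76)/(2·76), giving z² − 76z − 76·34·33 ≤ 0 and hence z ≤ (1/2)[76 + √(5776 + 4·85272)] = (1/2)[76 + √346864] ≈ (1/2)(76 + 588.9516) = 332.4758.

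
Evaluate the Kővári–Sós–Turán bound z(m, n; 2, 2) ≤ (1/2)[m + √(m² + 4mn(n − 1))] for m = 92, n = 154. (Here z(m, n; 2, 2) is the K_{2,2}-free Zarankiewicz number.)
z(92, 154; 2, 2) ≤ (1/2)[92 + √(92² + 4·92·154·153)] = (1/2)[92 + √8679280] = 1519.0309

Kővári–Sós–Turán: let r_1, ..., r_92 be the row sums and z = Σ r_i the total number of 1s. Each pair of columns can share at most one row with both entries 1 (else a 2×2 all-ones block appears), so Σ_i C(r_i, 2) ≤ C(154, 2) = 11781. By convexity Σ_i C(r_i, 2) ≥ 92·C(z/92, 2) = z(z − 92)/(2·92), giving z² − 92z − 92·154·153 ≤ 0 and hence z ≤ (1/2)[92 + √(8464 + 4·2167704)] = (1/2)[92 + √8679280] ≈ (1/2)(92 + 2946.0618) = 1519.0309.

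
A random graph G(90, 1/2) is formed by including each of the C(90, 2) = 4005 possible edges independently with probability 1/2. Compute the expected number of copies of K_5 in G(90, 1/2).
E[# K_5] = C(90, 5) · (1/2)^C(5, 2) = 43949268 / 2^10 = 10987317/256 ≈ 42919.207031

For each 5-subset S of vertices (there are C(90, 5) = 43949268 such S), let X_S = 1 if S induces a K_5 (all C(5, 2) = 10 edges present). Then P(X_S = 1) = (1/2)^10 = 1/1024. By linearity of expectation, E[# K_5] = C(90, 5) · (1/2)^10 = 43949268 / 1024 = 10987317/256 ≈ 42919.207031.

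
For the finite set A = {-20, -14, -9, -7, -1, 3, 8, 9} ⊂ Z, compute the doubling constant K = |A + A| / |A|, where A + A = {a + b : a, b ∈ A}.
K = |A + A| / |A| = 32/8 = 4

Enumerate A + A = {a + b : a, b ∈ A}. With |A| = 8, there are |A|^2 = 64 ordered sum pairs; collecting distinct values, A + A = {-40, -34, -29, -28, -27, -23, -21, -18, -17, -16, -15, -14, -12, -11, -10, -8, -6, -5, -4, -2, -1, 0, 1, 2, 6, 7, 8, 11, 12, 16, 17, 18}, so |A + A| = 32. Thus K = 32/8 = 4. For comparison, the minimum possible |A + A| over all 8-element sets is 2·8 − 1 = 15 (so min K = 15/8), attained only by arithmetic progressions.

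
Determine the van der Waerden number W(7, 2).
W(7, 2) = 7 + 1 = 8

A 2-term AP is any pair of integers, so a monochromatic 2-AP exists iff some colour is used at least twice. With 7 colours, the colouring i ↦ i on {1, ..., 7} uses each colour once, avoiding any monochromatic pair, so W(7, 2) > 7. For {1, ..., 8}, pigeonhole forces two integers of the same colour, which form a monochromatic 2-AP. Hence W(7, 2) = 8.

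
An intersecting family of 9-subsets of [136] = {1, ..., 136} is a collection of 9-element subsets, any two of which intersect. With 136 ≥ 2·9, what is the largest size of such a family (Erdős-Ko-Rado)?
max |F| = C(135, 8) = 2214919483920

Erdős-Ko-Rado (1961): when n ≥ 2k, max |F| = C(n−1, k−1). The bound is attained by the star {A : i ∈ A} for any fixed i ∈ [n]. Here C(136−1, 9−1) = C(135, 8) = 2214919483920.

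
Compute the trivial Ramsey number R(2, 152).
R(2, 152) = 152

R(2, k) = k for all k ≥ 2: in a 2-colouring of K_k, either some edge is red (a red K_2) or all edges are blue (a blue K_k). And K_{151} coloured all-blue has no blue K_152, so R(2, 152) > 151. Hence R(2, 152) = 152.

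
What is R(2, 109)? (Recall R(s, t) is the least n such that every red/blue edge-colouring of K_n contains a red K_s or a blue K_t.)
R(2, 109) = 109

R(2, k) = k for all k ≥ 2: in a 2-colouring of K_k, either some edge is red (a red K_2) or all edges are blue (a blue K_k). And K_{108} coloured all-blue has no blue K_109, so R(2, 109) > 108. Hence R(2, 109) = 109.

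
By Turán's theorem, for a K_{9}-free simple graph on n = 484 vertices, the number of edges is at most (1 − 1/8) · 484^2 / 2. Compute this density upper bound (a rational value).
Turán density bound = (7/8) · 484^2/2 = 102487

Turán's theorem: ex(n, K_{r+1}) is achieved by the complete r-partite Turán graph T(n, r) with parts as balanced as possible, and is at most (1 − 1/r) · n^2/2. For r = 8, n = 484: the density bound is (7/8) · 234256/2 = 102487. The integer-valued extremum is e(T(484, 8)) = 102486, which is strictly less than the density bound 102487 since 8 ∤ 484 (the parts of T(484, 8) cannot all be equal).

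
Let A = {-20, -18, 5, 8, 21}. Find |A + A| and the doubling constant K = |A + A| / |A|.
K = |A + A| / |A| = 15/5 = 3

Enumerate A + A = {a + b : a, b ∈ A}. With |A| = 5, there are |A|^2 = 25 ordered sum pairs; collecting distinct values, A + A = {-40, -38, -36, -15, -13, -12, -10, 1, 3, 10, 13, 16, 26, 29, 42}, so |A + A| = 15. Thus K = 15/5 = 3. For comparison, the minimum possible |A + A| over all 5-element sets is 2·5 − 1 = 9 (so min K = 9/5), attained only by arithmetic progressions.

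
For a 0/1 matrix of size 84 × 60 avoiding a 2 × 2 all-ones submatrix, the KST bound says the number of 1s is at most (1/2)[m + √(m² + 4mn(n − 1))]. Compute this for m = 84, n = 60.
z(84, 60; 2, 2) ≤ (1/2)[84 + √(84² + 4·84·60·59)] = (1/2)[84 + √1196496] = 588.9223

Kővári–Sós–Turán: let r_1, ..., r_84 be the row sums and z = Σ r_i the total number of 1s. Each pair of columns can share at most one row with both entries 1 (else a 2×2 all-ones block appears), so Σ_i C(r_i, 2) ≤ C(60, 2) = 1770. By convexity Σ_i C(r_i, 2) ≥ 84·C(z/84, 2) = z(z − 84)/(2·84), giving z² − 84z − 84·60·59 ≤ 0 and hence z ≤ (1/2)[84 + √(7056 + 4·297360)] = (1/2)[84 + √1196496] ≈ (1/2)(84 + 1093.8446) = 588.9223.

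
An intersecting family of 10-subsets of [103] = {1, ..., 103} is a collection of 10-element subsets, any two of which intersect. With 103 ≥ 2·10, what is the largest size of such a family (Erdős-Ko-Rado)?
max |F| = C(102, 9) = 2290415157800

The Erdős-Ko-Rado theorem states: for n ≥ 2k, an intersecting family of k-subsets of an n-element set has size at most C(n − 1, k − 1), with equality for 'star' families {A ⊆ [n] : |A| = k, i ∈ A} (fix an element i). For n = 103, k = 10: C(102, 9) = 2290415157800.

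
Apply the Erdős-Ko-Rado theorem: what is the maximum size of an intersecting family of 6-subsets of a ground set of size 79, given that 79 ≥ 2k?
max |F| = C(78, 5) = 21111090

The Erdős-Ko-Rado theorem states: for n ≥ 2k, an intersecting family of k-subsets of an n-element set has size at most C(n − 1, k − 1), with equality for 'star' families {A ⊆ [n] : |A| = k, i ∈ A} (fix an element i). For n = 79, k = 6: C(78, 5) = 21111090.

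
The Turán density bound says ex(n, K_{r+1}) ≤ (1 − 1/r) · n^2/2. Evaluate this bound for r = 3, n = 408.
Turán density bound = (2/3) · 408^2/2 = 55488

Turán's theorem: ex(n, K_{r+1}) is achieved by the complete r-partite Turán graph T(n, r) with parts as balanced as possible, and is at most (1 − 1/r) · n^2/2. For r = 3, n = 408: the density bound is (2/3) · 166464/2 = 55488. Since 3 ∣ 408, the Turán graph T(408, 3) has parts of equal size 136, and its edge count e(T(408, 3)) = 55488 attains the density bound exactly.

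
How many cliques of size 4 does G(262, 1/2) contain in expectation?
E[# K_4] = C(262, 4) · (1/2)^C(4, 2) = 191868495 / 2^6 = 2997945.234375

For each 4-subset S of vertices (there are C(262, 4) = 191868495 such S), let X_S = 1 if S induces a K_4 (all C(4, 2) = 6 edges present). Then P(X_S = 1) = (1/2)^6 = 1/64. By linearity of expectation, E[# K_4] = C(262, 4) · (1/2)^6 = 191868495 / 64 = 2997945.234375.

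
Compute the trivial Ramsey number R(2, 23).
R(2, 23) = 23

R(2, k) = k for all k ≥ 2: in a 2-colouring of K_k, either some edge is red (a red K_2) or all edges are blue (a blue K_k). And K_{22} coloured all-blue has no blue K_23, so R(2, 23) > 22. Hence R(2, 23) = 23.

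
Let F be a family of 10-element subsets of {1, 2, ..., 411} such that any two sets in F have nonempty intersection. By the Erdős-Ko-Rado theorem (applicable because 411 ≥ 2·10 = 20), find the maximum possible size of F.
max |F| = C(410, 9) = 825832985075236710

The Erdős-Ko-Rado theorem states: for n ≥ 2k, an intersecting family of k-subsets of an n-element set has size at most C(n − 1, k − 1), with equality for 'star' families {A ⊆ [n] : |A| = k, i ∈ A} (fix an element i). For n = 411, k = 10: C(410, 9) = 825832985075236710.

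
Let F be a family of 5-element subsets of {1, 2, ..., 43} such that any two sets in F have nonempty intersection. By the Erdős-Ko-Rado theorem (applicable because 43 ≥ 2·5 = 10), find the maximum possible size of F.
max |F| = C(42, 4) = 111930

Erdős-Ko-Rado (1961): when n ≥ 2k, max |F| = C(n−1, k−1). The bound is attained by the star {A : i ∈ A} for any fixed i ∈ [n]. Here C(43−1, 5−1) = C(42, 4) = 111930.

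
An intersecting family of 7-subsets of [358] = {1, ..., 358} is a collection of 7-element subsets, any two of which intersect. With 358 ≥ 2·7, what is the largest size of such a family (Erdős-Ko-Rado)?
max |F| = C(357, 6) = 2756352147472

The Erdős-Ko-Rado theorem states: for n ≥ 2k, an intersecting family of k-subsets of an n-element set has size at most C(n − 1, k − 1), with equality for 'star' families {A ⊆ [n] : |A| = k, i ∈ A} (fix an element i). For n = 358, k = 7: C(357, 6) = 2756352147472.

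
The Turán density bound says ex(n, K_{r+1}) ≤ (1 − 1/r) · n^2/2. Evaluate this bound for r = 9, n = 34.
Turán density bound = (8/9) · 34^2/2 = 4624/9 ≈ 513.7778

Turán's theorem: ex(n, K_{r+1}) is achieved by the complete r-partite Turán graph T(n, r) with parts as balanced as possible, and is at most (1 − 1/r) · n^2/2. For r = 9, n = 34: the density bound is (8/9) · 1156/2 = 4624/9 ≈ 513.7778. The integer-valued extremum is e(T(34, 9)) = 513, which is strictly less than the density bound 4624/9 since 9 ∤ 34 (the parts of T(34, 9) cannot all be equal).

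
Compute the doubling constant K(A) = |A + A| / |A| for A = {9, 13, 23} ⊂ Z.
K = |A + A| / |A| = 6/3 = 2

Enumerate A + A = {a + b : a, b ∈ A}. With |A| = 3, there are |A|^2 = 9 ordered sum pairs; collecting distinct values, A + A = {18, 22, 26, 32, 36, 46}, so |A + A| = 6. Thus K = 6/3 = 2. For comparison, the minimum possible |A + A| over all 3-element sets is 2·3 − 1 = 5 (so min K = 5/3), attained only by arithmetic progressions.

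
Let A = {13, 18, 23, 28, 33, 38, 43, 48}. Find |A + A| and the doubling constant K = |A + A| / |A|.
K = |A + A| / |A| = 15/8

Enumerate A + A = {a + b : a, b ∈ A}. With |A| = 8, there are |A|^2 = 64 ordered sum pairs; collecting distinct values, A + A = {26, 31, 36, 41, 46, 51, 56, 61, 66, 71, 76, 81, 86, 91, 96}, so |A + A| = 15. Thus K = 15/8. Here |A + A| = 2|A| − 1 = 15, the minimum possible — so K = 15/8 is minimal, which holds iff A is an arithmetic progression.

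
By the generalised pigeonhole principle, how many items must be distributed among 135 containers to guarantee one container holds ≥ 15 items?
n = (15 − 1)·135 + 1 = 1891

By the generalised pigeonhole principle, to guarantee some box contains ≥ r objects we need more than (r − 1) · k objects total. Threshold: n = (r − 1) · k + 1. With r = 15 and k = 135: n = 14 · 135 + 1 = 1890 + 1 = 1891. For n = 1890 = 14 · 135, we can put exactly 14 objects in every box, avoiding 15 in any single one — so 1891 is tight.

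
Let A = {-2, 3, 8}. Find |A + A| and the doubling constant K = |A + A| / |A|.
K = |A + A| / |A| = 5/3

Enumerate A + A = {a + b : a, b ∈ A}. With |A| = 3, there are |A|^2 = 9 ordered sum pairs; collecting distinct values, A + A = {-4, 1, 6, 11, 16}, so |A + A| = 5. Thus K = 5/3. Here |A + A| = 2|A| − 1 = 5, the minimum possible — so K = 5/3 is minimal, which holds iff A is an arithmetic progression.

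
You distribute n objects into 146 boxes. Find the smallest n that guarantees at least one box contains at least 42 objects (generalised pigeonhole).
n = (42 − 1)·146 + 1 = 5987

By the generalised pigeonhole principle, to guarantee some box contains ≥ r objects we need more than (r − 1) · k objects total. Threshold: n = (r − 1) · k + 1. With r = 42 and k = 146: n = 41 · 146 + 1 = 5986 + 1 = 5987. For n = 5986 = 41 · 146, we can put exactly 41 objects in every box, avoiding 42 in any single one — so 5987 is tight.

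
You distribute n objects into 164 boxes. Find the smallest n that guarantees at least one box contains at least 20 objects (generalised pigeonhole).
n = (20 − 1)·164 + 1 = 3117

By the generalised pigeonhole principle, to guarantee some box contains ≥ r objects we need more than (r − 1) · k objects total. Threshold: n = (r − 1) · k + 1. With r = 20 and k = 164: n = 19 · 164 + 1 = 3116 + 1 = 3117. For n = 3116 = 19 · 164, we can put exactly 19 objects in every box, avoiding 20 in any single one — so 3117 is tight.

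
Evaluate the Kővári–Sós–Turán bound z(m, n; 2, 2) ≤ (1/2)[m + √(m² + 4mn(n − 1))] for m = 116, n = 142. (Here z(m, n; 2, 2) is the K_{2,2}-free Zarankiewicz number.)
z(116, 142; 2, 2) ≤ (1/2)[116 + √(116² + 4·116·142·141)] = (1/2)[116 + √9303664] = 1583.0954

Kővári–Sós–Turán: let r_1, ..., r_116 be the row sums and z = Σ r_i the total number of 1s. Each pair of columns can share at most one row with both entries 1 (else a 2×2 all-ones block appears), so Σ_i C(r_i, 2) ≤ C(142, 2) = 10011. By convexity Σ_i C(r_i, 2) ≥ 116·C(z/116, 2) = z(z − 116)/(2·116), giving z² − 116z − 116·142·141 ≤ 0 and hence z ≤ (1/2)[116 + √(13456 + 4·2322552)] = (1/2)[116 + √9303664] ≈ (1/2)(116 + 3050.1908) = 1583.0954.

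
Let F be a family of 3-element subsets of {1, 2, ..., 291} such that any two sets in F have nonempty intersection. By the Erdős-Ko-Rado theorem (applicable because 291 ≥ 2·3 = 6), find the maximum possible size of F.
max |F| = C(290, 2) = 41905

Erdős-Ko-Rado (1961): when n ≥ 2k, max |F| = C(n−1, k−1). The bound is attained by the star {A : i ∈ A} for any fixed i ∈ [n]. Here C(291−1, 3−1) = C(290, 2) = 41905.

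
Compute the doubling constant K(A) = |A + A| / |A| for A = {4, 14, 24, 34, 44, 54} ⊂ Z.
K = |A + A| / |A| = 11/6

Enumerate A + A = {a + b : a, b ∈ A}. With |A| = 6, there are |A|^2 = 36 ordered sum pairs; collecting distinct values, A + A = {8, 18, 28, 38, 48, 58, 68, 78, 88, 98, 108}, so |A + A| = 11. Thus K = 11/6. Here |A + A| = 2|A| − 1 = 11, the minimum possible — so K = 11/6 is minimal, which holds iff A is an arithmetic progression.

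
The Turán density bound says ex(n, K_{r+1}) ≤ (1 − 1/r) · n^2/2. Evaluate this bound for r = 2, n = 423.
Turán density bound = (1/2) · 423^2/2 = 178929/4 ≈ 44732.25

Turán's theorem: ex(n, K_{r+1}) is achieved by the complete r-partite Turán graph T(n, r) with parts as balanced as possible, and is at most (1 − 1/r) · n^2/2. For r = 2, n = 423: the density bound is (1/2) · 178929/2 = 178929/4 ≈ 44732.25. The integer-valued extremum is e(T(423, 2)) = 44732, which is strictly less than the density bound 178929/4 since 2 ∤ 423 (the parts of T(423, 2) cannot all be equal).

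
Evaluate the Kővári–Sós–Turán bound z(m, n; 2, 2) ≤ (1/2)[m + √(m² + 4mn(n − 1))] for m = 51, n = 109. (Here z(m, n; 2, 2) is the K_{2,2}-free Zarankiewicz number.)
z(51, 109; 2, 2) ≤ (1/2)[51 + √(51² + 4·51·109·108)] = (1/2)[51 + √2404089] = 800.7562

Kővári–Sós–Turán: let r_1, ..., r_51 be the row sums and z = Σ r_i the total number of 1s. Each pair of columns can share at most one row with both entries 1 (else a 2×2 all-ones block appears), so Σ_i C(r_i, 2) ≤ C(109, 2) = 5886. By convexity Σ_i C(r_i, 2) ≥ 51·C(z/51, 2) = z(z − 51)/(2·51), giving z² − 51z − 51·109·108 ≤ 0 and hence z ≤ (1/2)[51 + √(2601 + 4·600372)] = (1/2)[51 + √2404089] ≈ (1/2)(51 + 1550.5125) = 800.7562.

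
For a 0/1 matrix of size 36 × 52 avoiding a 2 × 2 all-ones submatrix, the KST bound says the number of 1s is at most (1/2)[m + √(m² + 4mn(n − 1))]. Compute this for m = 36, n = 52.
z(36, 52; 2, 2) ≤ (1/2)[36 + √(36² + 4·36·52·51)] = (1/2)[36 + √383184] = 327.5093

Kővári–Sós–Turán: let r_1, ..., r_36 be the row sums and z = Σ r_i the total number of 1s. Each pair of columns can share at most one row with both entries 1 (else a 2×2 all-ones block appears), so Σ_i C(r_i, 2) ≤ C(52, 2) = 1326. By convexity Σ_i C(r_i, 2) ≥ 36·C(z/36, 2) = z(z − 36)/(2·36), giving z² − 36z − 36·52·51 ≤ 0 and hence z ≤ (1/2)[36 + √(1296 + 4·95472)] = (1/2)[36 + √383184] ≈ (1/2)(36 + 619.0186) = 327.5093.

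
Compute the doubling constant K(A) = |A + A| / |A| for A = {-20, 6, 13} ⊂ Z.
K = |A + A| / |A| = 6/3 = 2

Enumerate A + A = {a + b : a, b ∈ A}. With |A| = 3, there are |A|^2 = 9 ordered sum pairs; collecting distinct values, A + A = {-40, -14, -7, 12, 19, 26}, so |A + A| = 6. Thus K = 6/3 = 2. For comparison, the minimum possible |A + A| over all 3-element sets is 2·3 − 1 = 5 (so min K = 5/3), attained only by arithmetic progressions.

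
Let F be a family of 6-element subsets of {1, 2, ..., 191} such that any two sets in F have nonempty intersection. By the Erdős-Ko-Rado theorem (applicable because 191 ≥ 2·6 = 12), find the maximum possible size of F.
max |F| = C(190, 5) = 1956800538

The Erdős-Ko-Rado theorem states: for n ≥ 2k, an intersecting family of k-subsets of an n-element set has size at most C(n − 1, k − 1), with equality for 'star' families {A ⊆ [n] : |A| = k, i ∈ A} (fix an element i). For n = 191, k = 6: C(190, 5) = 1956800538.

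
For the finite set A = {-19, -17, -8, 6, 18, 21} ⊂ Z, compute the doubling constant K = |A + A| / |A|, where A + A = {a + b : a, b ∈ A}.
K = |A + A| / |A| = 21/6 = 7/2

Enumerate A + A = {a + b : a, b ∈ A}. With |A| = 6, there are |A|^2 = 36 ordered sum pairs; collecting distinct values, A + A = {-38, -36, -34, -27, -25, -16, -13, -11, -2, -1, 1, 2, 4, 10, 12, 13, 24, 27, 36, 39, 42}, so |A + A| = 21. Thus K = 21/6 = 7/2. For comparison, the minimum possible |A + A| over all 6-element sets is 2·6 − 1 = 11 (so min K = 11/6), attained only by arithmetic progressions.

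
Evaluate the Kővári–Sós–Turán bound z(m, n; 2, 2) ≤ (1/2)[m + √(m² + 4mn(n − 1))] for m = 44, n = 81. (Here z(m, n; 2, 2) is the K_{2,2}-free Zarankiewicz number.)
z(44, 81; 2, 2) ≤ (1/2)[44 + √(44² + 4·44·81·80)] = (1/2)[44 + √1142416] = 556.4193

Kővári–Sós–Turán: let r_1, ..., r_44 be the row sums and z = Σ r_i the total number of 1s. Each pair of columns can share at most one row with both entries 1 (else a 2×2 all-ones block appears), so Σ_i C(r_i, 2) ≤ C(81, 2) = 3240. By convexity Σ_i C(r_i, 2) ≥ 44·C(z/44, 2) = z(z − 44)/(2·44), giving z² − 44z − 44·81·80 ≤ 0 and hence z ≤ (1/2)[44 + √(1936 + 4·285120)] = (1/2)[44 + √1142416] ≈ (1/2)(44 + 1068.8386) = 556.4193.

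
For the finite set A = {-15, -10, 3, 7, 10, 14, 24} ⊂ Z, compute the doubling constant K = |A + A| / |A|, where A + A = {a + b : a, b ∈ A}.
K = |A + A| / |A| = 26/7

Enumerate A + A = {a + b : a, b ∈ A}. With |A| = 7, there are |A|^2 = 49 ordered sum pairs; collecting distinct values, A + A = {-30, -25, -20, -12, -8, -7, -5, -3, -1, 0, 4, 6, 9, 10, 13, 14, 17, 20, 21, 24, 27, 28, 31, 34, 38, 48}, so |A + A| = 26. Thus K = 26/7. For comparison, the minimum possible |A + A| over all 7-element sets is 2·7 − 1 = 13 (so min K = 13/7), attained only by arithmetic progressions.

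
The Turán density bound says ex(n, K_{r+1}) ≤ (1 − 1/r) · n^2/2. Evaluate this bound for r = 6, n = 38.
Turán density bound = (5/6) · 38^2/2 = 1805/3 ≈ 601.6667

Turán's theorem: ex(n, K_{r+1}) is achieved by the complete r-partite Turán graph T(n, r) with parts as balanced as possible, and is at most (1 − 1/r) · n^2/2. For r = 6, n = 38: the density bound is (5/6) · 1444/2 = 1805/3 ≈ 601.6667. The integer-valued extremum is e(T(38, 6)) = 601, which is strictly less than the density bound 1805/3 since 6 ∤ 38 (the parts of T(38, 6) cannot all be equal).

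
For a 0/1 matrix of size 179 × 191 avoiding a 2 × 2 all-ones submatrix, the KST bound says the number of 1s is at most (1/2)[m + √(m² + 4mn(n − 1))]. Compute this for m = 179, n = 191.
z(179, 191; 2, 2) ≤ (1/2)[179 + √(179² + 4·179·191·190)] = (1/2)[179 + √26015681] = 2639.7785

Kővári–Sós–Turán: let r_1, ..., r_179 be the row sums and z = Σ r_i the total number of 1s. Each pair of columns can share at most one row with both entries 1 (else a 2×2 all-ones block appears), so Σ_i C(r_i, 2) ≤ C(191, 2) = 18145. By convexity Σ_i C(r_i, 2) ≥ 179·C(z/179, 2) = z(z − 179)/(2·179), giving z² − 179z − 179·191·190 ≤ 0 and hence z ≤ (1/2)[179 + √(32041 + 4·6495910)] = (1/2)[179 + √26015681] ≈ (1/2)(179 + 5100.5569) = 2639.7785.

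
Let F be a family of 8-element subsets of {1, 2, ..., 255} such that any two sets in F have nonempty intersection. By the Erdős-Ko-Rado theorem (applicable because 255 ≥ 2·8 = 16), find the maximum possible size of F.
max |F| = C(254, 7) = 12450563287800

Erdős-Ko-Rado (1961): when n ≥ 2k, max |F| = C(n−1, k−1). The bound is attained by the star {A : i ∈ A} for any fixed i ∈ [n]. Here C(255−1, 8−1) = C(254, 7) = 12450563287800.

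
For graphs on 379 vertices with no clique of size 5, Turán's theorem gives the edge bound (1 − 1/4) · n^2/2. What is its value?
Turán density bound = (3/4) · 379^2/2 = 430923/8 ≈ 53865.375

Turán's theorem: ex(n, K_{r+1}) is achieved by the complete r-partite Turán graph T(n, r) with parts as balanced as possible, and is at most (1 − 1/r) · n^2/2. For r = 4, n = 379: the density bound is (3/4) · 143641/2 = 430923/8 ≈ 53865.375. The integer-valued extremum is e(T(379, 4)) = 53865, which is strictly less than the density bound 430923/8 since 4 ∤ 379 (the parts of T(379, 4) cannot all be equal).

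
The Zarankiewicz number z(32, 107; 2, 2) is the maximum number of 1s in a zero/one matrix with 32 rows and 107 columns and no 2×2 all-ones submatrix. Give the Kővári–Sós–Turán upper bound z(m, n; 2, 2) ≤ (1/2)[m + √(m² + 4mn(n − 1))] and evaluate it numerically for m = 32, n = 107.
z(32, 107; 2, 2) ≤ (1/2)[32 + √(32² + 4·32·107·106)] = (1/2)[32 + √1452800] = 618.6608

Kővári–Sós–Turán: let r_1, ..., r_32 be the row sums and z = Σ r_i the total number of 1s. Each pair of columns can share at most one row with both entries 1 (else a 2×2 all-ones block appears), so Σ_i C(r_i, 2) ≤ C(107, 2) = 5671. By convexity Σ_i C(r_i, 2) ≥ 32·C(z/32, 2) = z(z − 32)/(2·32), giving z² − 32z − 32·107·106 ≤ 0 and hence z ≤ (1/2)[32 + √(1024 + 4·362944)] = (1/2)[32 + √1452800] ≈ (1/2)(32 + 1205.3215) = 618.6608.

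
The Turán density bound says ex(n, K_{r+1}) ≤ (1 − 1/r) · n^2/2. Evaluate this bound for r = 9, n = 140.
Turán density bound = (8/9) · 140^2/2 = 78400/9 ≈ 8711.1111

Turán's theorem: ex(n, K_{r+1}) is achieved by the complete r-partite Turán graph T(n, r) with parts as balanced as possible, and is at most (1 − 1/r) · n^2/2. For r = 9, n = 140: the density bound is (8/9) · 19600/2 = 78400/9 ≈ 8711.1111. The integer-valued extremum is e(T(140, 9)) = 8710, which is strictly less than the density bound 78400/9 since 9 ∤ 140 (the parts of T(140, 9) cannot all be equal).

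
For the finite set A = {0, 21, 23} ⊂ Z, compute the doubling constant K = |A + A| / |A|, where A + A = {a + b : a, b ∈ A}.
K = |A + A| / |A| = 6/3 = 2

Enumerate A + A = {a + b : a, b ∈ A}. With |A| = 3, there are |A|^2 = 9 ordered sum pairs; collecting distinct values, A + A = {0, 21, 23, 42, 44, 46}, so |A + A| = 6. Thus K = 6/3 = 2. For comparison, the minimum possible |A + A| over all 3-element sets is 2·3 − 1 = 5 (so min K = 5/3), attained only by arithmetic progressions.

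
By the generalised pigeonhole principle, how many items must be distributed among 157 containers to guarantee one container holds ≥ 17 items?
n = (17 − 1)·157 + 1 = 2513

By the generalised pigeonhole principle, to guarantee some box contains ≥ r objects we need more than (r − 1) · k objects total. Threshold: n = (r − 1) · k + 1. With r = 17 and k = 157: n = 16 · 157 + 1 = 2512 + 1 = 2513. For n = 2512 = 16 · 157, we can put exactly 16 objects in every box, avoiding 17 in any single one — so 2513 is tight.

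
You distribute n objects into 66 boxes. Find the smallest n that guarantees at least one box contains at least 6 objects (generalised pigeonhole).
n = (6 − 1)·66 + 1 = 331

By the generalised pigeonhole principle, to guarantee some box contains ≥ r objects we need more than (r − 1) · k objects total. Threshold: n = (r − 1) · k + 1. With r = 6 and k = 66: n = 5 · 66 + 1 = 330 + 1 = 331. For n = 330 = 5 · 66, we can put exactly 5 objects in every box, avoiding 6 in any single one — so 331 is tight.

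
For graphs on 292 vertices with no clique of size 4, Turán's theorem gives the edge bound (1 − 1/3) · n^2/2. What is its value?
Turán density bound = (2/3) · 292^2/2 = 85264/3 ≈ 28421.3333

Turán's theorem: ex(n, K_{r+1}) is achieved by the complete r-partite Turán graph T(n, r) with parts as balanced as possible, and is at most (1 − 1/r) · n^2/2. For r = 3, n = 292: the density bound is (2/3) · 85264/2 = 85264/3 ≈ 28421.3333. The integer-valued extremum is e(T(292, 3)) = 28421, which is strictly less than the density bound 85264/3 since 3 ∤ 292 (the parts of T(292, 3) cannot all be equal).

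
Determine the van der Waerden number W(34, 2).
W(34, 2) = 34 + 1 = 35

A 2-term AP is any pair of integers, so a monochromatic 2-AP exists iff some colour is used at least twice. With 34 colours, the colouring i ↦ i on {1, ..., 34} uses each colour once, avoiding any monochromatic pair, so W(34, 2) > 34. For {1, ..., 35}, pigeonhole forces two integers of the same colour, which form a monochromatic 2-AP. Hence W(34, 2) = 35.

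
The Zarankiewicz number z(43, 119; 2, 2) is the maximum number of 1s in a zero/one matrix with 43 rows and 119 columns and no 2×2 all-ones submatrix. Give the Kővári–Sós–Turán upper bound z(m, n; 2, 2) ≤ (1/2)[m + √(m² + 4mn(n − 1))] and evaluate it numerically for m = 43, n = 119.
z(43, 119; 2, 2) ≤ (1/2)[43 + √(43² + 4·43·119·118)] = (1/2)[43 + √2417073] = 798.8469

Kővári–Sós–Turán: let r_1, ..., r_43 be the row sums and z = Σ r_i the total number of 1s. Each pair of columns can share at most one row with both entries 1 (else a 2×2 all-ones block appears), so Σ_i C(r_i, 2) ≤ C(119, 2) = 7021. By convexity Σ_i C(r_i, 2) ≥ 43·C(z/43, 2) = z(z − 43)/(2·43), giving z² − 43z − 43·119·118 ≤ 0 and hence z ≤ (1/2)[43 + √(1849 + 4·603806)] = (1/2)[43 + √2417073] ≈ (1/2)(43 + 1554.6939) = 798.8469.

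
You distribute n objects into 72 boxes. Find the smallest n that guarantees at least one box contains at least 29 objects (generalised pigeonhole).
n = (29 − 1)·72 + 1 = 2017

By the generalised pigeonhole principle, to guarantee some box contains ≥ r objects we need more than (r − 1) · k objects total. Threshold: n = (r − 1) · k + 1. With r = 29 and k = 72: n = 28 · 72 + 1 = 2016 + 1 = 2017. For n = 2016 = 28 · 72, we can put exactly 28 objects in every box, avoiding 29 in any single one — so 2017 is tight.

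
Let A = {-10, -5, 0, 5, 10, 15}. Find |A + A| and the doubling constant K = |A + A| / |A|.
K = |A + A| / |A| = 11/6

Enumerate A + A = {a + b : a, b ∈ A}. With |A| = 6, there are |A|^2 = 36 ordered sum pairs; collecting distinct values, A + A = {-20, -15, -10, -5, 0, 5, 10, 15, 20, 25, 30}, so |A + A| = 11. Thus K = 11/6. Here |A + A| = 2|A| − 1 = 11, the minimum possible — so K = 11/6 is minimal, which holds iff A is an arithmetic progression.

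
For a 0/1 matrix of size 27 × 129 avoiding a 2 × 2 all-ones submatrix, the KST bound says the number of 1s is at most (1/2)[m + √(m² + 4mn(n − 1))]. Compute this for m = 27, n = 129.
z(27, 129; 2, 2) ≤ (1/2)[27 + √(27² + 4·27·129·128)] = (1/2)[27 + √1784025] = 681.337

Kővári–Sós–Turán: let r_1, ..., r_27 be the row sums and z = Σ r_i the total number of 1s. Each pair of columns can share at most one row with both entries 1 (else a 2×2 all-ones block appears), so Σ_i C(r_i, 2) ≤ C(129, 2) = 8256. By convexity Σ_i C(r_i, 2) ≥ 27·C(z/27, 2) = z(z − 27)/(2·27), giving z² − 27z − 27·129·128 ≤ 0 and hence z ≤ (1/2)[27 + √(729 + 4·445824)] = (1/2)[27 + √1784025] ≈ (1/2)(27 + 1335.674) = 681.337.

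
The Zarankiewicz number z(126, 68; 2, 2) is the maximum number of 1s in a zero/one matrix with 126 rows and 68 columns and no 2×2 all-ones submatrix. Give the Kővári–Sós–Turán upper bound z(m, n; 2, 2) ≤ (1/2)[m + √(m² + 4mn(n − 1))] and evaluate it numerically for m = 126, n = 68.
z(126, 68; 2, 2) ≤ (1/2)[126 + √(126² + 4·126·68·67)] = (1/2)[126 + √2312100] = 823.2796

Kővári–Sós–Turán: let r_1, ..., r_126 be the row sums and z = Σ r_i the total number of 1s. Each pair of columns can share at most one row with both entries 1 (else a 2×2 all-ones block appears), so Σ_i C(r_i, 2) ≤ C(68, 2) = 2278. By convexity Σ_i C(r_i, 2) ≥ 126·C(z/126, 2) = z(z − 126)/(2·126), giving z² − 126z − 126·68·67 ≤ 0 and hence z ≤ (1/2)[126 + √(15876 + 4·574056)] = (1/2)[126 + √2312100] ≈ (1/2)(126 + 1520.5591) = 823.2796.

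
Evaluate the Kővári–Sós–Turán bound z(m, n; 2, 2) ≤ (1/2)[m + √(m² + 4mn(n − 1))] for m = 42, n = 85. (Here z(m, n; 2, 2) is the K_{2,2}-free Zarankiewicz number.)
z(42, 85; 2, 2) ≤ (1/2)[42 + √(42² + 4·42·85·84)] = (1/2)[42 + √1201284] = 569.0155

Kővári–Sós–Turán: let r_1, ..., r_42 be the row sums and z = Σ r_i the total number of 1s. Each pair of columns can share at most one row with both entries 1 (else a 2×2 all-ones block appears), so Σ_i C(r_i, 2) ≤ C(85, 2) = 3570. By convexity Σ_i C(r_i, 2) ≥ 42·C(z/42, 2) = z(z − 42)/(2·42), giving z² − 42z − 42·85·84 ≤ 0 and hence z ≤ (1/2)[42 + √(1764 + 4·299880)] = (1/2)[42 + √1201284] ≈ (1/2)(42 + 1096.031) = 569.0155.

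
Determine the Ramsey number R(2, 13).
R(2, 13) = 13

R(2, k) = k for all k ≥ 2: in a 2-colouring of K_k, either some edge is red (a red K_2) or all edges are blue (a blue K_k). And K_{12} coloured all-blue has no blue K_13, so R(2, 13) > 12. Hence R(2, 13) = 13.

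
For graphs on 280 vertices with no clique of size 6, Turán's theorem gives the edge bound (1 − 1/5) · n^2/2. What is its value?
Turán density bound = (4/5) · 280^2/2 = 31360

Turán's theorem: ex(n, K_{r+1}) is achieved by the complete r-partite Turán graph T(n, r) with parts as balanced as possible, and is at most (1 − 1/r) · n^2/2. For r = 5, n = 280: the density bound is (4/5) · 78400/2 = 31360. Since 5 ∣ 280, the Turán graph T(280, 5) has parts of equal size 56, and its edge count e(T(280, 5)) = 31360 attains the density bound exactly.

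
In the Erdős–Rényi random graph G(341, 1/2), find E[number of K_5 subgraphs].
E[# K_5] = C(341, 5) · (1/2)^C(5, 2) = 37307689133 / 2^10 ≈ 36433290.168945

For each 5-subset S of vertices (there are C(341, 5) = 37307689133 such S), let X_S = 1 if S induces a K_5 (all C(5, 2) = 10 edges present). Then P(X_S = 1) = (1/2)^10 = 1/1024. By linearity of expectation, E[# K_5] = C(341, 5) · (1/2)^10 = 37307689133 / 1024 ≈ 36433290.168945.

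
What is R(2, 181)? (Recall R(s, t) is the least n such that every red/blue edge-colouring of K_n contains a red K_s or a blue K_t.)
R(2, 181) = 181

R(2, k) = k for all k ≥ 2: in a 2-colouring of K_k, either some edge is red (a red K_2) or all edges are blue (a blue K_k). And K_{180} coloured all-blue has no blue K_181, so R(2, 181) > 180. Hence R(2, 181) = 181.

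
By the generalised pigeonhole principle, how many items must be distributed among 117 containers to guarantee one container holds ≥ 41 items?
n = (41 − 1)·117 + 1 = 4681

By the generalised pigeonhole principle, to guarantee some box contains ≥ r objects we need more than (r − 1) · k objects total. Threshold: n = (r − 1) · k + 1. With r = 41 and k = 117: n = 40 · 117 + 1 = 4680 + 1 = 4681. For n = 4680 = 40 · 117, we can put exactly 40 objects in every box, avoiding 41 in any single one — so 4681 is tight.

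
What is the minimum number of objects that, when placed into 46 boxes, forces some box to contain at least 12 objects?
n = (12 − 1)·46 + 1 = 507

By the generalised pigeonhole principle, to guarantee some box contains ≥ r objects we need more than (r − 1) · k objects total. Threshold: n = (r − 1) · k + 1. With r = 12 and k = 46: n = 11 · 46 + 1 = 506 + 1 = 507. For n = 506 = 11 · 46, we can put exactly 11 objects in every box, avoiding 12 in any single one — so 507 is tight.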